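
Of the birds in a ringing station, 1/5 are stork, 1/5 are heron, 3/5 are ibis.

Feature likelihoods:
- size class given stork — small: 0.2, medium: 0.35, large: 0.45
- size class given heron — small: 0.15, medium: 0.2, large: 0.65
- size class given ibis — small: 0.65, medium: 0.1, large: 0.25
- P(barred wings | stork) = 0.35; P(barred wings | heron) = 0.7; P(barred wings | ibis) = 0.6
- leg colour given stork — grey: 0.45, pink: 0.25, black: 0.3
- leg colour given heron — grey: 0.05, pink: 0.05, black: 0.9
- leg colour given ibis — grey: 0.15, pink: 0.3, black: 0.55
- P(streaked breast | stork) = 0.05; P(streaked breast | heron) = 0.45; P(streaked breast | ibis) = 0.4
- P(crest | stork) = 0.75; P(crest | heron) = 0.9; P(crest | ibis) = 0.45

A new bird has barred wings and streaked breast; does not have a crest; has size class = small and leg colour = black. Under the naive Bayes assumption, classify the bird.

ibis

stork: 0.2 × 0.2 × 0.35 × 0.3 × 0.05 × (1−0.75) = 0.0000525
heron: 0.2 × 0.15 × 0.7 × 0.9 × 0.45 × (1−0.9) = 0.0008505
ibis: 0.6 × 0.65 × 0.6 × 0.55 × 0.4 × (1−0.45) = 0.028314
Highest score → ibis.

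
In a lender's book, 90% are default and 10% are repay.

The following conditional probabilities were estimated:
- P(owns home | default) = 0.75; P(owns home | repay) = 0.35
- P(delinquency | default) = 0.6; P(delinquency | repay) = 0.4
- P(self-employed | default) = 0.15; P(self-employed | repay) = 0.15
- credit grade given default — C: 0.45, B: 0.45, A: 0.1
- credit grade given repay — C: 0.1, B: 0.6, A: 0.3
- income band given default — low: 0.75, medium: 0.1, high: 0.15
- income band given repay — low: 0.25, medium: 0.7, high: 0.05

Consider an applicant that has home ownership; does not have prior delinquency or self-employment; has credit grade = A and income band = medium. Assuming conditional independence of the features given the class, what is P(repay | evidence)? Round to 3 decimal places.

default: 0.9 × 0.75 × (1−0.6) × (1−0.15) × 0.1 × 0.1 = 0.002295
repay: 0.1 × 0.35 × (1−0.4) × (1−0.15) × 0.3 × 0.7 = 0.0037485
P(repay | x) = 0.0037485 / 0.0060435 ≈ 0.620

0.620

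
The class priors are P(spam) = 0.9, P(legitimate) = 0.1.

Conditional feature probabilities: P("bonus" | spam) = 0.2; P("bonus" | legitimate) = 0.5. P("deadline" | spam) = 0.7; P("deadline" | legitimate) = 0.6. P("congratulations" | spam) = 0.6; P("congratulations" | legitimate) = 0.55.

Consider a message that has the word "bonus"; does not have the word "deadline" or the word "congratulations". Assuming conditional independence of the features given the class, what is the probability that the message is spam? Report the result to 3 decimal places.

0.706

spam: 0.9 × 0.2 × (1−0.7) × (1−0.6) = 0.0216
legitimate: 0.1 × 0.5 × (1−0.6) × (1−0.55) = 0.009
P(spam | x) = 0.0216 / 0.0306 ≈ 0.706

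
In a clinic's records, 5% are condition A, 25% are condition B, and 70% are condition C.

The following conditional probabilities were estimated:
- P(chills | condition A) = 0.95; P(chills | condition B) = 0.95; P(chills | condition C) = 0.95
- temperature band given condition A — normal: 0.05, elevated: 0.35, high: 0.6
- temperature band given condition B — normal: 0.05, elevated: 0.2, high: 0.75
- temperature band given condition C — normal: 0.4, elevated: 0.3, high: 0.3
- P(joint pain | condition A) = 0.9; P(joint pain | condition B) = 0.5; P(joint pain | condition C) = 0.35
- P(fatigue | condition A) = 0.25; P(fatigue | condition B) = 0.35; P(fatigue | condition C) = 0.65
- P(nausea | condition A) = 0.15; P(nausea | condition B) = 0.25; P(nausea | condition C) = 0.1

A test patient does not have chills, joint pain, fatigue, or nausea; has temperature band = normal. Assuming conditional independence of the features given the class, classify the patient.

condition A: 0.05 × (1−0.95) × 0.05 × (1−0.9) × (1−0.25) × (1−0.15) = 0.00000796875
condition B: 0.25 × (1−0.95) × 0.05 × (1−0.5) × (1−0.35) × (1−0.25) = 0.00015234375
condition C: 0.7 × (1−0.95) × 0.4 × (1−0.35) × (1−0.65) × (1−0.1) = 0.0028665
Highest score → condition C.

condition C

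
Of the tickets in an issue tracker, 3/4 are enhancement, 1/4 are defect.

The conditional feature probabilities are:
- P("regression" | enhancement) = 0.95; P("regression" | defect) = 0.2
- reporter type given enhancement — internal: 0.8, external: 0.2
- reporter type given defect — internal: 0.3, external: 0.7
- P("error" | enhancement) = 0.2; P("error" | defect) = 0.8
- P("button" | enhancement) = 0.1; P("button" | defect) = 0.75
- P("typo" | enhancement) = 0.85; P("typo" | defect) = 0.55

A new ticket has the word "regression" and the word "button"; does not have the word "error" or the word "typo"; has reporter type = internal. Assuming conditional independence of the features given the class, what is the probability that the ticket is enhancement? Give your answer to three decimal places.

enhancement: 0.75 × 0.95 × 0.8 × (1−0.2) × 0.1 × (1−0.85) = 0.00684
defect: 0.25 × 0.2 × 0.3 × (1−0.8) × 0.75 × (1−0.55) = 0.0010125
P(enhancement | x) = 0.00684 / 0.0078525 ≈ 0.871

0.871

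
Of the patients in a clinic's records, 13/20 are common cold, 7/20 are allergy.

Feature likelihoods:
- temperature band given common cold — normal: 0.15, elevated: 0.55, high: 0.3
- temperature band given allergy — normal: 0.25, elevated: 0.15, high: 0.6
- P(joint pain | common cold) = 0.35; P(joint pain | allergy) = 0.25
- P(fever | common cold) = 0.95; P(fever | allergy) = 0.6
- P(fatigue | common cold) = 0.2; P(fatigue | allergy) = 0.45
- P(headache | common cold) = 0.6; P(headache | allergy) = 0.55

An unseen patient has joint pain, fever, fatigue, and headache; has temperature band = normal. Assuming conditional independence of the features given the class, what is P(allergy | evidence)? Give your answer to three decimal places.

0.455

common cold: 0.65 × 0.15 × 0.35 × 0.95 × 0.2 × 0.6 = 0.00389025
allergy: 0.35 × 0.25 × 0.25 × 0.6 × 0.45 × 0.55 = 0.0032484375
P(allergy | x) = 0.0032484375 / 0.0071386875 ≈ 0.455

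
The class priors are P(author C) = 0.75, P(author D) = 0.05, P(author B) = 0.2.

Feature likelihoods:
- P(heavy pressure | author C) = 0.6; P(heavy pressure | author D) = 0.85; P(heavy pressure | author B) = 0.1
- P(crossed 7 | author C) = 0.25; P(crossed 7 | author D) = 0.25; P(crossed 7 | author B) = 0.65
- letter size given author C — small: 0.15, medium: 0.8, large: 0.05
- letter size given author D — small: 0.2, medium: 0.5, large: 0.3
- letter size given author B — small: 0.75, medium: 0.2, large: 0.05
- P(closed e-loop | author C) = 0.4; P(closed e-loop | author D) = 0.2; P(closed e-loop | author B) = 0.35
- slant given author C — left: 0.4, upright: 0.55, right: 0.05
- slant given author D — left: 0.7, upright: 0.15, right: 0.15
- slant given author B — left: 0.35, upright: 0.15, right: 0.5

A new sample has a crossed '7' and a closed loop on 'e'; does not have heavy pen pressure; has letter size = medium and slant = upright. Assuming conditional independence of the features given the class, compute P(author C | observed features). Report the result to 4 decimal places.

0.9131

author C: 0.75 × (1−0.6) × 0.25 × 0.8 × 0.4 × 0.55 = 0.0132
author D: 0.05 × (1−0.85) × 0.25 × 0.5 × 0.2 × 0.15 = 0.000028125
author B: 0.2 × (1−0.1) × 0.65 × 0.2 × 0.35 × 0.15 = 0.0012285
P(author C | x) = 0.0132 / 0.014456625 ≈ 0.9131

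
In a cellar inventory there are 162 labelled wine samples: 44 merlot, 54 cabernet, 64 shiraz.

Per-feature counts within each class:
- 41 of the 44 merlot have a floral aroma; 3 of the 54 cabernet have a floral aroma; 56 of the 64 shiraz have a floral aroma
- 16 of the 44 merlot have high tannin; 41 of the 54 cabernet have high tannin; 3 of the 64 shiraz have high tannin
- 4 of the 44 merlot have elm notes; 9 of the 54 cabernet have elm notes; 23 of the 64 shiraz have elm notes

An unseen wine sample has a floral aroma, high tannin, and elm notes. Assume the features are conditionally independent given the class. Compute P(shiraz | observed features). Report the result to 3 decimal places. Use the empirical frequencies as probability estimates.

merlot: (44/162) × (41/44) × (16/44) × (4/44) ≈ 0.00836649
cabernet: (54/162) × (3/54) × (41/54) × (9/54) ≈ 0.00234339
shiraz: (64/162) × (56/64) × (3/64) × (23/64) ≈ 0.00582321
P(shiraz | x) = 0.00582321 / 0.01653309 ≈ 0.352

0.352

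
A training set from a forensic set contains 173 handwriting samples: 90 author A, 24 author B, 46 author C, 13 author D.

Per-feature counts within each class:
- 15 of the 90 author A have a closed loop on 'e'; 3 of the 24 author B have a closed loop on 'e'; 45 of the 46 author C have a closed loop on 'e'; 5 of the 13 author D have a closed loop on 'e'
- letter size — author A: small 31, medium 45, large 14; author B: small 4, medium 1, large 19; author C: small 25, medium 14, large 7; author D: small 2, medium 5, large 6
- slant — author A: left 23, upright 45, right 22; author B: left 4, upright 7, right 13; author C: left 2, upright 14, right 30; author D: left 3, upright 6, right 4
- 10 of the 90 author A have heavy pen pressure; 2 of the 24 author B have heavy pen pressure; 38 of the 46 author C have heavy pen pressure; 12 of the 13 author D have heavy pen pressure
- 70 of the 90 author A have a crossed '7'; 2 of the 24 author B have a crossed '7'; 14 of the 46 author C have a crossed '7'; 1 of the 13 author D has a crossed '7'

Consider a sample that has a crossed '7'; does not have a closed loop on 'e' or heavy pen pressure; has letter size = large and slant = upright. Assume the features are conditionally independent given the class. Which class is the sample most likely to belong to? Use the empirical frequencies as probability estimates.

author A: (90/173) × (75/90) × (14/90) × (45/90) × (80/90) × (70/90) ≈ 0.0233117
author B: (24/173) × (21/24) × (19/24) × (7/24) × (22/24) × (2/24) ≈ 0.00214108
author C: (46/173) × (1/46) × (7/46) × (14/46) × (8/46) × (14/46) ≈ 0.0000141699
author D: (13/173) × (8/13) × (6/13) × (6/13) × (1/13) × (1/13) ≈ 0.0000582872
Highest score → author A.

author A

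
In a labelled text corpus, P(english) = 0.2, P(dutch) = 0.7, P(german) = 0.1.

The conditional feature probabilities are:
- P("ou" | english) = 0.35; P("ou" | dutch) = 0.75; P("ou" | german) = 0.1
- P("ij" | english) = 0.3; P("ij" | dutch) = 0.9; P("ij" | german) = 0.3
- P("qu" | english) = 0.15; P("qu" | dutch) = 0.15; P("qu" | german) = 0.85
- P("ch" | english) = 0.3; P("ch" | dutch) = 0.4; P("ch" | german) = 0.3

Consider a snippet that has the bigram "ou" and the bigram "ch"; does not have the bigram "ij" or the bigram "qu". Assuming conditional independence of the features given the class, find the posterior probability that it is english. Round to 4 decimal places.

english: 0.2 × 0.35 × (1−0.3) × (1−0.15) × 0.3 = 0.012495
dutch: 0.7 × 0.75 × (1−0.9) × (1−0.15) × 0.4 = 0.01785
german: 0.1 × 0.1 × (1−0.3) × (1−0.85) × 0.3 = 0.000315
P(english | x) = 0.012495 / 0.03066 ≈ 0.4075

0.4075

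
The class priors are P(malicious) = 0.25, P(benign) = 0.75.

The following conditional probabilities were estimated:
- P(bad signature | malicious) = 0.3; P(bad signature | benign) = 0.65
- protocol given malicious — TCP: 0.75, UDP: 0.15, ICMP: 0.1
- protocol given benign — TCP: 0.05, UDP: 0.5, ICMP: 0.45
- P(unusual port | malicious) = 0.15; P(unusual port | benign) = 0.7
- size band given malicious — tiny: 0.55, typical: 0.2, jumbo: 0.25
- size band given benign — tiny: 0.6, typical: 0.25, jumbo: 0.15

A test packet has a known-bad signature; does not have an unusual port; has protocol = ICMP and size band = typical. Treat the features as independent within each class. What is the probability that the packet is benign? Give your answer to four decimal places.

0.9281

malicious: 0.25 × 0.3 × 0.1 × (1−0.15) × 0.2 = 0.001275
benign: 0.75 × 0.65 × 0.45 × (1−0.7) × 0.25 = 0.016453125
P(benign | x) = 0.016453125 / 0.017728125 ≈ 0.9281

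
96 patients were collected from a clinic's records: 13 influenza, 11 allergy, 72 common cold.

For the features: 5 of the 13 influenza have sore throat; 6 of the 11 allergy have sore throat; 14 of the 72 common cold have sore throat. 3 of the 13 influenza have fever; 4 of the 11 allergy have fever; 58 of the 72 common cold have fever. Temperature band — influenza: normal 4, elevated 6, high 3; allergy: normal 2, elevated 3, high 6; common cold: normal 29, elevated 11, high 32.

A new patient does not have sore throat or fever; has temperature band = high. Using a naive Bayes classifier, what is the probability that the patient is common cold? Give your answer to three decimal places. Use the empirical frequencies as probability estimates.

0.614

influenza: (13/96) × (8/13) × (10/13) × (3/13) ≈ 0.0147929
allergy: (11/96) × (5/11) × (7/11) × (6/11) ≈ 0.0180785
common cold: (72/96) × (58/72) × (14/72) × (32/72) ≈ 0.0522119
P(common cold | x) = 0.0522119 / 0.0850833 ≈ 0.614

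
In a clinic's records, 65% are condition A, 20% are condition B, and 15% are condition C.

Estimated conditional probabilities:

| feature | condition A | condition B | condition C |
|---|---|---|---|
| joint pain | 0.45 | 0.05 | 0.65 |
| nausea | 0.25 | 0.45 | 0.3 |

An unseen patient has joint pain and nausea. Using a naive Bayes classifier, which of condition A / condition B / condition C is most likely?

condition A: 0.65 × 0.45 × 0.25 = 0.073125
condition B: 0.2 × 0.05 × 0.45 = 0.0045
condition C: 0.15 × 0.65 × 0.3 = 0.02925
Highest score → condition A.

condition A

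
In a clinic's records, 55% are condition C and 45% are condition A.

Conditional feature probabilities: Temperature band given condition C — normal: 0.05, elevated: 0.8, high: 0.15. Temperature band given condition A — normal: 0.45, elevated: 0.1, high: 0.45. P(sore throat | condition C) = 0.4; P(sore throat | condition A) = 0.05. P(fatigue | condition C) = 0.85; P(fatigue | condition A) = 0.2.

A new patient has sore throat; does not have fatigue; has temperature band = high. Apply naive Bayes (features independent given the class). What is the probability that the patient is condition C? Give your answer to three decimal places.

0.379

condition C: 0.55 × 0.15 × 0.4 × (1−0.85) = 0.00495
condition A: 0.45 × 0.45 × 0.05 × (1−0.2) = 0.0081
P(condition C | x) = 0.00495 / 0.01305 ≈ 0.379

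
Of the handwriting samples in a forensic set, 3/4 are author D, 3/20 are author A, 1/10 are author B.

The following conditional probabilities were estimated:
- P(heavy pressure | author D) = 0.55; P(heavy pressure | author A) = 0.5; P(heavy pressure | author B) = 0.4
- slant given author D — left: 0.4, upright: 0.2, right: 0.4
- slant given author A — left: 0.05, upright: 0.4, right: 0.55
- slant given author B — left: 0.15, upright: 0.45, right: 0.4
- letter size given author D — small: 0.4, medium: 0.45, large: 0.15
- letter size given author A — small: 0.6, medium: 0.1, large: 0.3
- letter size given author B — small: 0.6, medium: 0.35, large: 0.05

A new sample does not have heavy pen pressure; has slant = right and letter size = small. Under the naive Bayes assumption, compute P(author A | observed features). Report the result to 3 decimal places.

author D: 0.75 × (1−0.55) × 0.4 × 0.4 = 0.054
author A: 0.15 × (1−0.5) × 0.55 × 0.6 = 0.02475
author B: 0.1 × (1−0.4) × 0.4 × 0.6 = 0.0144
P(author A | x) = 0.02475 / 0.09315 ≈ 0.266

0.266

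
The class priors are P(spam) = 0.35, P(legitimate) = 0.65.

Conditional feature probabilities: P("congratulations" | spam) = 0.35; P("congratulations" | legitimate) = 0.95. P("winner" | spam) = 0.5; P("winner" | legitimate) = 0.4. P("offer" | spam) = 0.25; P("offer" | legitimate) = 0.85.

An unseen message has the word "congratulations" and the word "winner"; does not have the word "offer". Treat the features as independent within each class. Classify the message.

spam

spam: 0.35 × 0.35 × 0.5 × (1−0.25) = 0.0459375
legitimate: 0.65 × 0.95 × 0.4 × (1−0.85) = 0.03705
Highest score → spam.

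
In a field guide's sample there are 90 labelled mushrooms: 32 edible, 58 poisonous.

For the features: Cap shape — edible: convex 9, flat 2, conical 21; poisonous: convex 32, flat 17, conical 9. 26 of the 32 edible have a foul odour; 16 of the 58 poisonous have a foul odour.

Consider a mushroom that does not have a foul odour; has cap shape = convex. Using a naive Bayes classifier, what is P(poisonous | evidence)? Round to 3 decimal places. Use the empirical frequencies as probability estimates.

edible: (32/90) × (9/32) × (6/32) = 0.01875
poisonous: (58/90) × (32/58) × (42/58) ≈ 0.257471
P(poisonous | x) = 0.257471 / 0.276221 ≈ 0.932

0.932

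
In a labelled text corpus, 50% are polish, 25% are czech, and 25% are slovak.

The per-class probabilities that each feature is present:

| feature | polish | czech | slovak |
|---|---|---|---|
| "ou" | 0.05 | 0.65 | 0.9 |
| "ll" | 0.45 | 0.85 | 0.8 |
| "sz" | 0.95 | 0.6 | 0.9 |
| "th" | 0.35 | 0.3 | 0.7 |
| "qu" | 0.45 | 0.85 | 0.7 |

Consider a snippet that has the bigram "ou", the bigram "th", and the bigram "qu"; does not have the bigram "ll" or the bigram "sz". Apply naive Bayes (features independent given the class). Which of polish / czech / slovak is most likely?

polish: 0.5 × 0.05 × (1−0.45) × (1−0.95) × 0.35 × 0.45 = 0.00010828125
czech: 0.25 × 0.65 × (1−0.85) × (1−0.6) × 0.3 × 0.85 = 0.00248625
slovak: 0.25 × 0.9 × (1−0.8) × (1−0.9) × 0.7 × 0.7 = 0.002205
Highest score → czech.

czech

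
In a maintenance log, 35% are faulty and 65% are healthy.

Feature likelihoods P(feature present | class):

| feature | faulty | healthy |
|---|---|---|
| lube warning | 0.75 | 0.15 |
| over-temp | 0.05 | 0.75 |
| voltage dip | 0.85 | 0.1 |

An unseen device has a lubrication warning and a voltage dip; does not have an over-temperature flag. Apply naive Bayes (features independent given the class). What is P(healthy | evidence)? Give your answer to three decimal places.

0.011

faulty: 0.35 × 0.75 × (1−0.05) × 0.85 = 0.21196875
healthy: 0.65 × 0.15 × (1−0.75) × 0.1 = 0.0024375
P(healthy | x) = 0.0024375 / 0.21440625 ≈ 0.011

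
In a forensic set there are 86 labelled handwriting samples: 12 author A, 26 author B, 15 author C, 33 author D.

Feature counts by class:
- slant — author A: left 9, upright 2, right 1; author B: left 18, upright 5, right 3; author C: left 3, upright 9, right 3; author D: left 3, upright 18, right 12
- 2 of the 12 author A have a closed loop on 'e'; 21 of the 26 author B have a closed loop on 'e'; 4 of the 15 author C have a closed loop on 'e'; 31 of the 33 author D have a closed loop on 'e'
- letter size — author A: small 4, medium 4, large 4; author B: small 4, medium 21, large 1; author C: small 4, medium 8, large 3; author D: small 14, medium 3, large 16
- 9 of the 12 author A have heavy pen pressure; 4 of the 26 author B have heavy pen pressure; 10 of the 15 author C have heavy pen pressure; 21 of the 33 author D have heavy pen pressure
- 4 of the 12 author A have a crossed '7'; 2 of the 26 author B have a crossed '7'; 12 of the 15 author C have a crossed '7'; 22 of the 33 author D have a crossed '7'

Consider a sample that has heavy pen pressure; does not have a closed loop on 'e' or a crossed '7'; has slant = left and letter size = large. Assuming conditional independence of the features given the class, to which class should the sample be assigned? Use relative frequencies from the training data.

author A: (12/86) × (9/12) × (10/12) × (4/12) × (9/12) × (8/12) ≈ 0.0145349
author B: (26/86) × (18/26) × (5/26) × (1/26) × (4/26) × (24/26) ≈ 0.000219848
author C: (15/86) × (3/15) × (11/15) × (3/15) × (10/15) × (3/15) ≈ 0.000682171
author D: (33/86) × (3/33) × (2/33) × (16/33) × (21/33) × (11/33) ≈ 0.000217435
Highest score → author A.

author A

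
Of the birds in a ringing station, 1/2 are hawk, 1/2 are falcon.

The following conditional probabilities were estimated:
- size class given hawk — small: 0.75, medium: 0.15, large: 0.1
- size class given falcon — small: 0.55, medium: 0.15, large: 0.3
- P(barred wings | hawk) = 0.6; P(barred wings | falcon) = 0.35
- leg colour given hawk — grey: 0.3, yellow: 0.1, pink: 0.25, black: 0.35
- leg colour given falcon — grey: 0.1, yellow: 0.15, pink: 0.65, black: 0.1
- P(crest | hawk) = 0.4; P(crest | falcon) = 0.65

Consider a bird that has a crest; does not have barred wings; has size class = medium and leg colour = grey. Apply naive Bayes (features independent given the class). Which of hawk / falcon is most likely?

hawk: 0.5 × 0.15 × (1−0.6) × 0.3 × 0.4 = 0.0036
falcon: 0.5 × 0.15 × (1−0.35) × 0.1 × 0.65 = 0.00316875
Highest score → hawk.

hawk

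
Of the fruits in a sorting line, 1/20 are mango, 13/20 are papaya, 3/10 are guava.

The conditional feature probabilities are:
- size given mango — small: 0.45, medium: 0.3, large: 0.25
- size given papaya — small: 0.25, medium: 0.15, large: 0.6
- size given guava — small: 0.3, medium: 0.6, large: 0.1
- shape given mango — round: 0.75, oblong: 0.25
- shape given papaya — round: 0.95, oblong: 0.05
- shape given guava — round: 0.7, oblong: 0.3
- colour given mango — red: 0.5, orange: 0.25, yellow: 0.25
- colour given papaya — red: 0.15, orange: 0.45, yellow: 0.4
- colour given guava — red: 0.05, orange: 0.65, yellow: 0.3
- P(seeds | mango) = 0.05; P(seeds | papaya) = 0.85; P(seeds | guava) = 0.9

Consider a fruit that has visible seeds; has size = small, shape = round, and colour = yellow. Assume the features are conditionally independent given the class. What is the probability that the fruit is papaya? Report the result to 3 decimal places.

0.753

mango: 0.05 × 0.45 × 0.75 × 0.25 × 0.05 = 0.0002109375
papaya: 0.65 × 0.25 × 0.95 × 0.4 × 0.85 = 0.0524875
guava: 0.3 × 0.3 × 0.7 × 0.3 × 0.9 = 0.01701
P(papaya | x) = 0.0524875 / 0.0697084375 ≈ 0.753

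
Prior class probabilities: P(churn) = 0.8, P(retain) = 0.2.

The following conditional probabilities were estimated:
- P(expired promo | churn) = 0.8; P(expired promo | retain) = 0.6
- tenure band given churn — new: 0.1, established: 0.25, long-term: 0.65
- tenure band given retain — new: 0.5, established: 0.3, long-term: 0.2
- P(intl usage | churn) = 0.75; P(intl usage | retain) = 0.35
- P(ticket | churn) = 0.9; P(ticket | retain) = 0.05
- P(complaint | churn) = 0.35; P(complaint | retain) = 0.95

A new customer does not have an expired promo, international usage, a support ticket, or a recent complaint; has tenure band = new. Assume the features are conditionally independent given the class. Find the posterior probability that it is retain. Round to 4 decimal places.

churn: 0.8 × (1−0.8) × 0.1 × (1−0.75) × (1−0.9) × (1−0.35) = 0.00026
retain: 0.2 × (1−0.6) × 0.5 × (1−0.35) × (1−0.05) × (1−0.95) = 0.001235
P(retain | x) = 0.001235 / 0.001495 ≈ 0.8261

0.8261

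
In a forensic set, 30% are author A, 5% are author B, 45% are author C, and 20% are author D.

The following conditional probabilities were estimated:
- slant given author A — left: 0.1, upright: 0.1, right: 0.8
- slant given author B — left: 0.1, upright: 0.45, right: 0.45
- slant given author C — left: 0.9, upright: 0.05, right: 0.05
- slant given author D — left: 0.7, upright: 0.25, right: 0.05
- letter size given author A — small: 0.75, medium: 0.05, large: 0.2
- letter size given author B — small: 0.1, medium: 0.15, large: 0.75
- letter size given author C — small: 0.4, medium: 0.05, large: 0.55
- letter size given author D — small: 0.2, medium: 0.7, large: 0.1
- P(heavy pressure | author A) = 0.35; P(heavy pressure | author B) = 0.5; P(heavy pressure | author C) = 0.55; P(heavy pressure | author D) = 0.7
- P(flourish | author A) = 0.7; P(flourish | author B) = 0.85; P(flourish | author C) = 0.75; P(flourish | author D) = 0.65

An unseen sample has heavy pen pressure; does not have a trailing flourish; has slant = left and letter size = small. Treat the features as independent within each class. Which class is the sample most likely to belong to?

author A: 0.3 × 0.1 × 0.75 × 0.35 × (1−0.7) = 0.0023625
author B: 0.05 × 0.1 × 0.1 × 0.5 × (1−0.85) = 0.0000375
author C: 0.45 × 0.9 × 0.4 × 0.55 × (1−0.75) = 0.022275
author D: 0.2 × 0.7 × 0.2 × 0.7 × (1−0.65) = 0.00686
Highest score → author C.

author C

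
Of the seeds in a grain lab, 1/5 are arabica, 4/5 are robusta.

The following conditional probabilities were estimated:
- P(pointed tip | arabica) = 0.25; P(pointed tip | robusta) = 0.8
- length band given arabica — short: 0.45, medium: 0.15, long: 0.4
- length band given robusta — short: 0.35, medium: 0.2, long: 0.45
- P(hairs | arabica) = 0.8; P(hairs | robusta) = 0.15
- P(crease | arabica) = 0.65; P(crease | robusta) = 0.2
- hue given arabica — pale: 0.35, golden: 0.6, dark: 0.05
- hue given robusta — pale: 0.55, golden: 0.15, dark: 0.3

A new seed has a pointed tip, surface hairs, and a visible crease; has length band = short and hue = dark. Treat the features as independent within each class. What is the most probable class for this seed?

arabica: 0.2 × 0.25 × 0.45 × 0.8 × 0.65 × 0.05 = 0.000585
robusta: 0.8 × 0.8 × 0.35 × 0.15 × 0.2 × 0.3 = 0.002016
Highest score → robusta.

robusta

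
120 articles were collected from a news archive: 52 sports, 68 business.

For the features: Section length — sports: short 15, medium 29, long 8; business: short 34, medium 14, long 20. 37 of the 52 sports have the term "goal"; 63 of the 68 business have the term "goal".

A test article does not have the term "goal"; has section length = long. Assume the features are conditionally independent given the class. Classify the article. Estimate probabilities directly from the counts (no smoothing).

sports: (52/120) × (8/52) × (15/52) ≈ 0.0192308
business: (68/120) × (20/68) × (5/68) ≈ 0.0122549
Highest score → sports.

sports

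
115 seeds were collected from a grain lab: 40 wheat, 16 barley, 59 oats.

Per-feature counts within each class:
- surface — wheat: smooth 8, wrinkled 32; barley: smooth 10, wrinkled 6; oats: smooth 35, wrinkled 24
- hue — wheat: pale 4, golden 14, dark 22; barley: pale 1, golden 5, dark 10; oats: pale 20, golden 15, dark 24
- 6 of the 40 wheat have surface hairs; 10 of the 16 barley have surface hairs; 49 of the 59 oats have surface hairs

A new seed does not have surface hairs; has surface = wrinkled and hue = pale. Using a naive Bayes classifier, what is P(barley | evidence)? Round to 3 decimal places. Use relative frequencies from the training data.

0.033

wheat: (40/115) × (32/40) × (4/40) × (34/40) ≈ 0.0236522
barley: (16/115) × (6/16) × (1/16) × (6/16) ≈ 0.00122283
oats: (59/115) × (24/59) × (20/59) × (10/59) ≈ 0.0119906
P(barley | x) = 0.00122283 / 0.03686563 ≈ 0.033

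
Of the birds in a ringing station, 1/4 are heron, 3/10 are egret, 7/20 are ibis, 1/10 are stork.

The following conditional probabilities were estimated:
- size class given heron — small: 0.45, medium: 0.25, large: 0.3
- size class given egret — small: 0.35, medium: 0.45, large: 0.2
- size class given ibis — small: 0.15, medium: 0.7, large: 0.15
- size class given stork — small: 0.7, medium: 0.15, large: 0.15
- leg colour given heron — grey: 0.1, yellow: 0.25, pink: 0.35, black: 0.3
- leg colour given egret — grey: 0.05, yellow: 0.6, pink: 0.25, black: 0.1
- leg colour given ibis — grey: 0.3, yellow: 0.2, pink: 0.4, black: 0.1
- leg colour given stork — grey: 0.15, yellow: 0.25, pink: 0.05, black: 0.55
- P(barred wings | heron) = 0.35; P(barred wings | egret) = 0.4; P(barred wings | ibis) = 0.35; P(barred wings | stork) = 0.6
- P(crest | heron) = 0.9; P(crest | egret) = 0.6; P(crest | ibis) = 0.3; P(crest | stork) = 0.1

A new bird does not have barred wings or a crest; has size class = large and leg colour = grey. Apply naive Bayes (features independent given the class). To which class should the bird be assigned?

heron: 0.25 × 0.3 × 0.1 × (1−0.35) × (1−0.9) = 0.0004875
egret: 0.3 × 0.2 × 0.05 × (1−0.4) × (1−0.6) = 0.00072
ibis: 0.35 × 0.15 × 0.3 × (1−0.35) × (1−0.3) = 0.00716625
stork: 0.1 × 0.15 × 0.15 × (1−0.6) × (1−0.1) = 0.00081
Highest score → ibis.

ibis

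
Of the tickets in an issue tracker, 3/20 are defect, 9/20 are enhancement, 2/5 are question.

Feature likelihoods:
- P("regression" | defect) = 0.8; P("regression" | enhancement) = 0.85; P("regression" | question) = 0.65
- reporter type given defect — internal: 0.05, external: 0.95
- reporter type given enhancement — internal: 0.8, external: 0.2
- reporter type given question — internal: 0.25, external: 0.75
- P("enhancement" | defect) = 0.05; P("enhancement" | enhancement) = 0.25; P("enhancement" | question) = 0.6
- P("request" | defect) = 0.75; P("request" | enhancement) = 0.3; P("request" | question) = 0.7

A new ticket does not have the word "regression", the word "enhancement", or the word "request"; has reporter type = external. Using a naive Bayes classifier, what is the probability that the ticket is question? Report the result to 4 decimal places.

defect: 0.15 × (1−0.8) × 0.95 × (1−0.05) × (1−0.75) = 0.00676875
enhancement: 0.45 × (1−0.85) × 0.2 × (1−0.25) × (1−0.3) = 0.0070875
question: 0.4 × (1−0.65) × 0.75 × (1−0.6) × (1−0.7) = 0.0126
P(question | x) = 0.0126 / 0.02645625 ≈ 0.4763

0.4763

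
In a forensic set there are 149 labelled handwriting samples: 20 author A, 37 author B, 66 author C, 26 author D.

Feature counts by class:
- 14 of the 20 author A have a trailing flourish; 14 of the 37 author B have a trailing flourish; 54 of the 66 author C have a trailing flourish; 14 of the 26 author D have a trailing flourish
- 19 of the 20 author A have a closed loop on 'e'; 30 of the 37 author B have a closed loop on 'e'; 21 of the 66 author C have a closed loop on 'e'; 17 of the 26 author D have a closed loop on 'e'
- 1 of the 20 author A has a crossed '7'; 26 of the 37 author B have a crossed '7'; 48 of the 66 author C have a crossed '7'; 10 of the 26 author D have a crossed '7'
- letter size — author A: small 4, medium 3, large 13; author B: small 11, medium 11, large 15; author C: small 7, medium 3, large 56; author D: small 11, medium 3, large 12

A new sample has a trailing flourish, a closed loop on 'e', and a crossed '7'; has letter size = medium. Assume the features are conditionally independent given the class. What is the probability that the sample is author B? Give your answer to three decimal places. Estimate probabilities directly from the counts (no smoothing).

author A: (20/149) × (14/20) × (19/20) × (1/20) × (3/20) ≈ 0.000669463
author B: (37/149) × (14/37) × (30/37) × (26/37) × (11/37) ≈ 0.0159156
author C: (66/149) × (54/66) × (21/66) × (48/66) × (3/66) ≈ 0.00381204
author D: (26/149) × (14/26) × (17/26) × (10/26) × (3/26) ≈ 0.00272641
P(author B | x) = 0.0159156 / 0.023123513 ≈ 0.688

0.688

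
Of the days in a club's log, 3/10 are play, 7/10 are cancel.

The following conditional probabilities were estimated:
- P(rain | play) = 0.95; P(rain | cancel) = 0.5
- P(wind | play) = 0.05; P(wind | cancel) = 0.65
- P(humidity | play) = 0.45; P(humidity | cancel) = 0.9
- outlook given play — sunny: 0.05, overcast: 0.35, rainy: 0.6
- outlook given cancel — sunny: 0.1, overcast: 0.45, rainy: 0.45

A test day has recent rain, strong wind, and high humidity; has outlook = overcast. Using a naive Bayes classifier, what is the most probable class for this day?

cancel

play: 0.3 × 0.95 × 0.05 × 0.45 × 0.35 = 0.002244375
cancel: 0.7 × 0.5 × 0.65 × 0.9 × 0.45 = 0.0921375
Highest score → cancel.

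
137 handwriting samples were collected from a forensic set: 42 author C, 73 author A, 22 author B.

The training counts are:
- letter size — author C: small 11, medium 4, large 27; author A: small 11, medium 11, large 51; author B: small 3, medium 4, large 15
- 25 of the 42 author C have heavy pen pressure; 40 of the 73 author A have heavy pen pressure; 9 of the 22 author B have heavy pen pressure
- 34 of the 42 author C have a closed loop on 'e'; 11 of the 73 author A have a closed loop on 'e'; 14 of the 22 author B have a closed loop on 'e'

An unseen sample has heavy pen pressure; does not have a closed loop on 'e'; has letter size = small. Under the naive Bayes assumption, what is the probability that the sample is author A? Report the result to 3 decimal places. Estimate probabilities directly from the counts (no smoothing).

author C: (42/137) × (11/42) × (25/42) × (8/42) ≈ 0.0091034
author A: (73/137) × (11/73) × (40/73) × (62/73) ≈ 0.0373661
author B: (22/137) × (3/22) × (9/22) × (8/22) ≈ 0.00325753
P(author A | x) = 0.0373661 / 0.04972703 ≈ 0.751

0.751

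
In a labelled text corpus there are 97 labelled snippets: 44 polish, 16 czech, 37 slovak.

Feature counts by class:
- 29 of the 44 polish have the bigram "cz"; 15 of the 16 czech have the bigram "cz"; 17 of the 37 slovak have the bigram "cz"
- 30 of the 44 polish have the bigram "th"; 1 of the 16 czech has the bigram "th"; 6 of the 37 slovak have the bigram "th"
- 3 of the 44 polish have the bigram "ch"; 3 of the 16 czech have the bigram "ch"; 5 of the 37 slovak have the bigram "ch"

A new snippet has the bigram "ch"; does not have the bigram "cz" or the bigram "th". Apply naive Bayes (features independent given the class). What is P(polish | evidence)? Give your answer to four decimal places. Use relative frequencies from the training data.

0.1177

polish: (44/97) × (15/44) × (14/44) × (3/44) ≈ 0.00335478
czech: (16/97) × (1/16) × (15/16) × (3/16) ≈ 0.00181218
slovak: (37/97) × (20/37) × (31/37) × (5/37) ≈ 0.0233446
P(polish | x) = 0.00335478 / 0.02851156 ≈ 0.1177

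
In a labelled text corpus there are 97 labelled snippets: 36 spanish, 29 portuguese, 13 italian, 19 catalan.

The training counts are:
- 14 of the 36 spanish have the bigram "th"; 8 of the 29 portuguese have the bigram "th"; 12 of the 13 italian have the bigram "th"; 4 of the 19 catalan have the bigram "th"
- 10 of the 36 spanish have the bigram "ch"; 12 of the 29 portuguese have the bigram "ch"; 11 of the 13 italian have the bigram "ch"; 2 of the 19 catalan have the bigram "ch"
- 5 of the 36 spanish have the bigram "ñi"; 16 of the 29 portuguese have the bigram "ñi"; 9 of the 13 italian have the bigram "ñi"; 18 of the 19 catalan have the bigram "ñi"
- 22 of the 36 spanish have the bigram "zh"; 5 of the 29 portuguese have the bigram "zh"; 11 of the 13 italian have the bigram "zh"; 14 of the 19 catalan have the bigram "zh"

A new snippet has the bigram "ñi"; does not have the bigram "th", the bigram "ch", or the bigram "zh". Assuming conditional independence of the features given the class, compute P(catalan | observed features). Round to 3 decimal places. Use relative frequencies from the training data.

0.340

spanish: (36/97) × (22/36) × (26/36) × (5/36) × (14/36) ≈ 0.00884738
portuguese: (29/97) × (21/29) × (17/29) × (16/29) × (24/29) ≈ 0.0579474
italian: (13/97) × (1/13) × (2/13) × (9/13) × (2/13) ≈ 0.000168928
catalan: (19/97) × (15/19) × (17/19) × (18/19) × (5/19) ≈ 0.0344945
P(catalan | x) = 0.0344945 / 0.101458208 ≈ 0.340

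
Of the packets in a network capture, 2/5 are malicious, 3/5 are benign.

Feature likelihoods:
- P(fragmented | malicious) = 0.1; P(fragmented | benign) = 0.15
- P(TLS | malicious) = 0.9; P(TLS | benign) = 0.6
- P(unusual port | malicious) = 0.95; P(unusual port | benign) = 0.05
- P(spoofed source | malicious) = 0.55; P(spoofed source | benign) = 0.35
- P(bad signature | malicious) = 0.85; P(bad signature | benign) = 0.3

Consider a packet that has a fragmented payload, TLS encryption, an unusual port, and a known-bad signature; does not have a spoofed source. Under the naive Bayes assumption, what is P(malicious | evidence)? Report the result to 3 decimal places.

0.961

malicious: 0.4 × 0.1 × 0.9 × 0.95 × (1−0.55) × 0.85 = 0.0130815
benign: 0.6 × 0.15 × 0.6 × 0.05 × (1−0.35) × 0.3 = 0.0005265
P(malicious | x) = 0.0130815 / 0.013608 ≈ 0.961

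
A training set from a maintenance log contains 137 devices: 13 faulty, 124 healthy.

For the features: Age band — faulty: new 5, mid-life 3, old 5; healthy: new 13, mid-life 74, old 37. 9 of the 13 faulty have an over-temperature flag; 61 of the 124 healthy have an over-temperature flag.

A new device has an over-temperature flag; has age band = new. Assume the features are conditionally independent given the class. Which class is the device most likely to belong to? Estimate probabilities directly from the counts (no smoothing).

faulty: (13/137) × (5/13) × (9/13) ≈ 0.0252667
healthy: (124/137) × (13/124) × (61/124) ≈ 0.04668
Highest score → healthy.

healthy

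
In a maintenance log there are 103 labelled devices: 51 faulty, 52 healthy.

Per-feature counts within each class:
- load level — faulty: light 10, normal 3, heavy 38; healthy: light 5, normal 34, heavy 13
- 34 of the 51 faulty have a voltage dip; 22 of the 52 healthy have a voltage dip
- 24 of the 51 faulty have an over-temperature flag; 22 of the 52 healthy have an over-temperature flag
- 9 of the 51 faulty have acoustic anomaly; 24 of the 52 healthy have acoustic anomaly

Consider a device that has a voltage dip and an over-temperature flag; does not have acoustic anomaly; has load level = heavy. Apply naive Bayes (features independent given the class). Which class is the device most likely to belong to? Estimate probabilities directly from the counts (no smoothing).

faulty

faulty: (51/103) × (38/51) × (34/51) × (24/51) × (42/51) ≈ 0.0953181
healthy: (52/103) × (13/52) × (22/52) × (22/52) × (28/52) ≈ 0.0121646
Highest score → faulty.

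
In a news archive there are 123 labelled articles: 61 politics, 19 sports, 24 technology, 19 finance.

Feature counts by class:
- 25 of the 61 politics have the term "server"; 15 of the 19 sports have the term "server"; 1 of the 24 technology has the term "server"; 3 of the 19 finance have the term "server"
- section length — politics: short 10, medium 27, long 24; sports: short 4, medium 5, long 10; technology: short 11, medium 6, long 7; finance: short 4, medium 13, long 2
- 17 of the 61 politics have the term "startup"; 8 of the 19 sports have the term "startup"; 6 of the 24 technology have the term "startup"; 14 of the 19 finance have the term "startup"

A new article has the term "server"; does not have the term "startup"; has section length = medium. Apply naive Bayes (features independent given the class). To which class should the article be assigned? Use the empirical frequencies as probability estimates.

politics

politics: (61/123) × (25/61) × (27/61) × (44/61) ≈ 0.0648921
sports: (19/123) × (15/19) × (5/19) × (11/19) ≈ 0.0185798
technology: (24/123) × (1/24) × (6/24) × (18/24) ≈ 0.00152439
finance: (19/123) × (3/19) × (13/19) × (5/19) ≈ 0.0043916
Highest score → politics.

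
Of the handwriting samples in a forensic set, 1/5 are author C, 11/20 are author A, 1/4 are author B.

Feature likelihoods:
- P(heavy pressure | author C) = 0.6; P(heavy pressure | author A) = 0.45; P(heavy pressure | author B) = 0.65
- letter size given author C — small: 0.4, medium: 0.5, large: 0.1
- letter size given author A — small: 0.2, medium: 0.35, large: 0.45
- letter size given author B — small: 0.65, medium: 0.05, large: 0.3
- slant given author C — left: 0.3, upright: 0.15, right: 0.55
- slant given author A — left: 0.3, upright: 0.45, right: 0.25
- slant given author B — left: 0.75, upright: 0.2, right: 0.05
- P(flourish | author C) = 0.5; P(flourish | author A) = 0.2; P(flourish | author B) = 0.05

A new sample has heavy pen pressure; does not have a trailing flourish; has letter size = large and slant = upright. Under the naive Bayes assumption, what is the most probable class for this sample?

author C: 0.2 × 0.6 × 0.1 × 0.15 × (1−0.5) = 0.0009
author A: 0.55 × 0.45 × 0.45 × 0.45 × (1−0.2) = 0.040095
author B: 0.25 × 0.65 × 0.3 × 0.2 × (1−0.05) = 0.0092625
Highest score → author A.

author A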